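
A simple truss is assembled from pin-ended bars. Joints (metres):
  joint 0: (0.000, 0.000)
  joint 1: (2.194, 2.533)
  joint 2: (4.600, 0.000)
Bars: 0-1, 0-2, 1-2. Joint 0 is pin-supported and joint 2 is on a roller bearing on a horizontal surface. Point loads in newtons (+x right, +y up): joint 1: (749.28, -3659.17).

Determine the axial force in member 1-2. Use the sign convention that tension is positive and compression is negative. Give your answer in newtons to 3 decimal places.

-2976.152

N=3 nodes, M=3 members, R=3 reactions → 2N=6, M+R=6
member 0 (0-1): L=3.3511, (cx,cy)=(0.6547,0.7559)
member 1 (0-2): L=4.6000, (cx,cy)=(1.0000,0.0000)
member 2 (1-2): L=3.4936, (cx,cy)=(0.6887,-0.7250)
solve A·x = −loads:
  F[0-1] = -1986.1883 N (compression)
  F[0-2] = +2049.6666 N (tension)
  F[1-2] = -2976.1524 N (compression)
  Rx@0 = -749.2800 N
  Ry@0 = +1501.3123 N
  Ry@2 = +2157.8577 N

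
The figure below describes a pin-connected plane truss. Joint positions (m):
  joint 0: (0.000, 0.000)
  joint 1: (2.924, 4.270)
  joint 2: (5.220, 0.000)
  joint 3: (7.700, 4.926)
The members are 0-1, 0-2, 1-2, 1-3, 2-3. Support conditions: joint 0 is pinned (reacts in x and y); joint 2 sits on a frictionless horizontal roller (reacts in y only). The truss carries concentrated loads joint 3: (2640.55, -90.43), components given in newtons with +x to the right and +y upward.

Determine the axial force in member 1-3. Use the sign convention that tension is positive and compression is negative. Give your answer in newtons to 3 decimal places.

2912.713

N=4 nodes, M=5 members, R=3 reactions → 2N=8, M+R=8
member 0 (0-1): L=5.1752, (cx,cy)=(0.5650,0.8251)
member 1 (0-2): L=5.2200, (cx,cy)=(1.0000,0.0000)
member 2 (1-2): L=4.8481, (cx,cy)=(0.4736,-0.8807)
member 3 (1-3): L=4.8208, (cx,cy)=(0.9907,0.1361)
member 4 (2-3): L=5.5151, (cx,cy)=(0.4497,0.8932)
solve A·x = −loads:
  F[0-1] = +3072.1434 N (tension)
  F[0-2] = +904.7812 N (tension)
  F[1-2] = -2427.9814 N (compression)
  F[1-3] = +2912.7126 N (tension)
  F[2-3] = -544.9897 N (compression)
  Rx@0 = -2640.5500 N
  Ry@0 = -2534.7923 N
  Ry@2 = +2625.2223 N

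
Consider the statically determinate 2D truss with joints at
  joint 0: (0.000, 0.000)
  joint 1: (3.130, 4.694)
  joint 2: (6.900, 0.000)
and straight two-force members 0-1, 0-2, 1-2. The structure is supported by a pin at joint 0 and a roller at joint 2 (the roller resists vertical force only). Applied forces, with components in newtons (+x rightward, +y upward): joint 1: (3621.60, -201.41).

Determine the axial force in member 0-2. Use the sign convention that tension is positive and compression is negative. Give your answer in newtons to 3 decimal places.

2052.138

N=3 nodes, M=3 members, R=3 reactions → 2N=6, M+R=6
member 0 (0-1): L=5.6419, (cx,cy)=(0.5548,0.8320)
member 1 (0-2): L=6.9000, (cx,cy)=(1.0000,0.0000)
member 2 (1-2): L=6.0205, (cx,cy)=(0.6262,-0.7797)
solve A·x = −loads:
  F[0-1] = +2828.9712 N (tension)
  F[0-2] = +2052.1377 N (tension)
  F[1-2] = -3277.1658 N (compression)
  Rx@0 = -3621.6000 N
  Ry@0 = -2353.6920 N
  Ry@2 = +2555.1020 N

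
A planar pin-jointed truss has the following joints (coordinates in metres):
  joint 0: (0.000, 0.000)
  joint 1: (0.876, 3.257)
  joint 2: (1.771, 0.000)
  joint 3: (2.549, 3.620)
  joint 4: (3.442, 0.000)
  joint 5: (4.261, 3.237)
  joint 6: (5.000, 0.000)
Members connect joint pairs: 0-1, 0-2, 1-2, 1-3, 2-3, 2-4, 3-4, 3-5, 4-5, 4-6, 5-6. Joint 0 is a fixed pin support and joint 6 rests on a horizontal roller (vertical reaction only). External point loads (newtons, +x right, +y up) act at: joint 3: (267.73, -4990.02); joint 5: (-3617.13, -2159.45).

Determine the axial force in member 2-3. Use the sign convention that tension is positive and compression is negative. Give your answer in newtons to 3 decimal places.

N=7 nodes, M=11 members, R=3 reactions → 2N=14, M+R=14
member 0 (0-1): L=3.3727, (cx,cy)=(0.2597,0.9657)
member 1 (0-2): L=1.7710, (cx,cy)=(1.0000,0.0000)
member 2 (1-2): L=3.3777, (cx,cy)=(0.2650,-0.9643)
member 3 (1-3): L=1.7119, (cx,cy)=(0.9773,0.2120)
member 4 (2-3): L=3.7027, (cx,cy)=(0.2101,0.9777)
member 5 (2-4): L=1.6710, (cx,cy)=(1.0000,0.0000)
member 6 (3-4): L=3.7285, (cx,cy)=(0.2395,-0.9709)
member 7 (3-5): L=1.7543, (cx,cy)=(0.9759,-0.2183)
member 8 (4-5): L=3.3390, (cx,cy)=(0.2453,0.9695)
member 9 (4-6): L=1.5580, (cx,cy)=(1.0000,0.0000)
member 10 (5-6): L=3.3203, (cx,cy)=(0.2226,-0.9749)
solve A·x = −loads:
  F[0-1] = -5087.7723 N (compression)
  F[0-2] = -2027.9584 N (compression)
  F[1-2] = +4527.9704 N (tension)
  F[1-3] = -2579.8860 N (compression)
  F[2-3] = -4465.8208 N (compression)
  F[2-4] = +110.1760 N (tension)
  F[3-4] = +825.2375 N (tension)
  F[3-5] = -4021.9745 N (compression)
  F[4-5] = -826.4663 N (compression)
  F[4-6] = +510.5429 N (tension)
  F[5-6] = -2293.8398 N (compression)
  Rx@0 = +3349.4000 N
  Ry@0 = +4913.1680 N
  Ry@6 = +2236.3020 N

-4465.821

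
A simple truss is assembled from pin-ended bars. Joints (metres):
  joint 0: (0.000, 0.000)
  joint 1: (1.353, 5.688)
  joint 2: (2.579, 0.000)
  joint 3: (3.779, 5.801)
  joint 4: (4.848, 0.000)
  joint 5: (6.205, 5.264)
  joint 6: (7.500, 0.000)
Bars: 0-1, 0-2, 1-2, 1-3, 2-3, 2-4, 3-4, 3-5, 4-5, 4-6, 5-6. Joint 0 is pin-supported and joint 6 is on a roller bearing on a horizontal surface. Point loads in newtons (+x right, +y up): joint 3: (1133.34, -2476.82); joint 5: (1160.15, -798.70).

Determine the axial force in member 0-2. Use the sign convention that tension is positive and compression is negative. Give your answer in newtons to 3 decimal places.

N=7 nodes, M=11 members, R=3 reactions → 2N=14, M+R=14
member 0 (0-1): L=5.8467, (cx,cy)=(0.2314,0.9729)
member 1 (0-2): L=2.5790, (cx,cy)=(1.0000,0.0000)
member 2 (1-2): L=5.8186, (cx,cy)=(0.2107,-0.9776)
member 3 (1-3): L=2.4286, (cx,cy)=(0.9989,0.0465)
member 4 (2-3): L=5.9238, (cx,cy)=(0.2026,0.9793)
member 5 (2-4): L=2.2690, (cx,cy)=(1.0000,0.0000)
member 6 (3-4): L=5.8987, (cx,cy)=(0.1812,-0.9834)
member 7 (3-5): L=2.4847, (cx,cy)=(0.9764,-0.2161)
member 8 (4-5): L=5.4361, (cx,cy)=(0.2496,0.9683)
member 9 (4-6): L=2.6520, (cx,cy)=(1.0000,0.0000)
member 10 (5-6): L=5.4210, (cx,cy)=(0.2389,-0.9710)
solve A·x = −loads:
  F[0-1] = +333.1732 N (tension)
  F[0-2] = +2216.3896 N (tension)
  F[1-2] = -324.6403 N (compression)
  F[1-3] = +145.6607 N (tension)
  F[2-3] = +324.0710 N (tension)
  F[2-4] = +2082.3393 N (tension)
  F[3-4] = -2752.8344 N (compression)
  F[3-5] = -433.5471 N (compression)
  F[4-5] = +2795.7594 N (tension)
  F[4-6] = +885.5521 N (tension)
  F[5-6] = -3706.9771 N (compression)
  Rx@0 = -2293.4900 N
  Ry@0 = -324.1295 N
  Ry@6 = +3599.6495 N

2216.390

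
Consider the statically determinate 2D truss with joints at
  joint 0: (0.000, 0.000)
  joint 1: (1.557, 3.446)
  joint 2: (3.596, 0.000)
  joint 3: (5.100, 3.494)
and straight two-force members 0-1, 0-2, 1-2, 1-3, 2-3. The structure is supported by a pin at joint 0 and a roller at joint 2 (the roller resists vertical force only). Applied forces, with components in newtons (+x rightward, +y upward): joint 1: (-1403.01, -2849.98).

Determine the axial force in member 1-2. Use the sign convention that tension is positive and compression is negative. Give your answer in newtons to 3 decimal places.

128.393

N=4 nodes, M=5 members, R=3 reactions → 2N=8, M+R=8
member 0 (0-1): L=3.7814, (cx,cy)=(0.4117,0.9113)
member 1 (0-2): L=3.5960, (cx,cy)=(1.0000,0.0000)
member 2 (1-2): L=4.0041, (cx,cy)=(0.5092,-0.8606)
member 3 (1-3): L=3.5433, (cx,cy)=(0.9999,0.0135)
member 4 (2-3): L=3.8040, (cx,cy)=(0.3954,0.9185)
solve A·x = −loads:
  F[0-1] = -3248.6432 N (compression)
  F[0-2] = -65.3822 N (compression)
  F[1-2] = +128.3932 N (tension)
  F[1-3] = +0.0000 N (tension)
  F[2-3] = +0.0000 N (tension)
  Rx@0 = +1403.0100 N
  Ry@0 = +2960.4788 N
  Ry@2 = -110.4988 N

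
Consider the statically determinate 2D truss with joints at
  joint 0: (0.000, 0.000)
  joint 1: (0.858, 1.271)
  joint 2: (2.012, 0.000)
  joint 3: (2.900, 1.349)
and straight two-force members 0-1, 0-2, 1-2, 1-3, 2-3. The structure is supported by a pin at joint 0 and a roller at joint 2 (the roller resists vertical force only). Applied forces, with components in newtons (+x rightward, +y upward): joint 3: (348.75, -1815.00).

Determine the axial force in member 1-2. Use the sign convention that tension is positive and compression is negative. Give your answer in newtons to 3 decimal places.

-1316.118

N=4 nodes, M=5 members, R=3 reactions → 2N=8, M+R=8
member 0 (0-1): L=1.5335, (cx,cy)=(0.5595,0.8288)
member 1 (0-2): L=2.0120, (cx,cy)=(1.0000,0.0000)
member 2 (1-2): L=1.7167, (cx,cy)=(0.6722,-0.7404)
member 3 (1-3): L=2.0435, (cx,cy)=(0.9993,0.0382)
member 4 (2-3): L=1.6150, (cx,cy)=(0.5498,0.8353)
solve A·x = −loads:
  F[0-1] = +1248.6126 N (tension)
  F[0-2] = -349.8568 N (compression)
  F[1-2] = -1316.1182 N (compression)
  F[1-3] = +1584.4677 N (tension)
  F[2-3] = -2245.3436 N (compression)
  Rx@0 = -348.7500 N
  Ry@0 = -1034.8826 N
  Ry@2 = +2849.8826 N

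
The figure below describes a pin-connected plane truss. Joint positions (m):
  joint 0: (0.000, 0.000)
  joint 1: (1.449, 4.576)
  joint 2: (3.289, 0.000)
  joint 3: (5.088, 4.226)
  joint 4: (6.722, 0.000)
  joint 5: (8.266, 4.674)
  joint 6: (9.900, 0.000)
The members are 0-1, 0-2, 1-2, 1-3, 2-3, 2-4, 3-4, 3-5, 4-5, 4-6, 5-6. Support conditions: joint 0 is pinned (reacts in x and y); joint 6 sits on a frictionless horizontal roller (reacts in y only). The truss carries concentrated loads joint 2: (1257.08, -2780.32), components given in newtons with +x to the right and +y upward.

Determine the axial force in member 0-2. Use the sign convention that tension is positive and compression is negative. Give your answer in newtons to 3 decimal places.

N=7 nodes, M=11 members, R=3 reactions → 2N=14, M+R=14
member 0 (0-1): L=4.7999, (cx,cy)=(0.3019,0.9533)
member 1 (0-2): L=3.2890, (cx,cy)=(1.0000,0.0000)
member 2 (1-2): L=4.9321, (cx,cy)=(0.3731,-0.9278)
member 3 (1-3): L=3.6558, (cx,cy)=(0.9954,-0.0957)
member 4 (2-3): L=4.5930, (cx,cy)=(0.3917,0.9201)
member 5 (2-4): L=3.4330, (cx,cy)=(1.0000,0.0000)
member 6 (3-4): L=4.5309, (cx,cy)=(0.3606,-0.9327)
member 7 (3-5): L=3.2094, (cx,cy)=(0.9902,0.1396)
member 8 (4-5): L=4.9224, (cx,cy)=(0.3137,0.9495)
member 9 (4-6): L=3.1780, (cx,cy)=(1.0000,0.0000)
member 10 (5-6): L=4.9514, (cx,cy)=(0.3300,-0.9440)
solve A·x = −loads:
  F[0-1] = -1947.4939 N (compression)
  F[0-2] = +1844.9877 N (tension)
  F[1-2] = +2145.0089 N (tension)
  F[1-3] = -1394.5477 N (compression)
  F[2-3] = +858.7899 N (tension)
  F[2-4] = +1051.7671 N (tension)
  F[3-4] = -1089.8844 N (compression)
  F[3-5] = -665.2296 N (compression)
  F[4-5] = +1070.5713 N (tension)
  F[4-6] = +322.9139 N (tension)
  F[5-6] = -978.5018 N (compression)
  Rx@0 = -1257.0800 N
  Ry@0 = +1856.6359 N
  Ry@6 = +923.6841 N

1844.988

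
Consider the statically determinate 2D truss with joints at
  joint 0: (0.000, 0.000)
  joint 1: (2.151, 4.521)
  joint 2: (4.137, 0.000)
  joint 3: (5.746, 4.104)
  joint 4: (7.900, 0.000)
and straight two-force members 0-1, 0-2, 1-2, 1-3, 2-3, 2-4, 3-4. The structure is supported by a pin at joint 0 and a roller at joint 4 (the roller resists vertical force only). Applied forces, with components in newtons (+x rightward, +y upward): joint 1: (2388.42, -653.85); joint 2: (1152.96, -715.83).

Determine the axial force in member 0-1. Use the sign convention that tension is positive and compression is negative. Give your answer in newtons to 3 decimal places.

N=5 nodes, M=7 members, R=3 reactions → 2N=10, M+R=10
member 0 (0-1): L=5.0066, (cx,cy)=(0.4296,0.9030)
member 1 (0-2): L=4.1370, (cx,cy)=(1.0000,0.0000)
member 2 (1-2): L=4.9380, (cx,cy)=(0.4022,-0.9156)
member 3 (1-3): L=3.6191, (cx,cy)=(0.9933,-0.1152)
member 4 (2-3): L=4.4081, (cx,cy)=(0.3650,0.9310)
member 5 (2-4): L=3.7630, (cx,cy)=(1.0000,0.0000)
member 6 (3-4): L=4.6349, (cx,cy)=(0.4647,-0.8855)
solve A·x = −loads:
  F[0-1] = +609.1332 N (tension)
  F[0-2] = +3279.6774 N (tension)
  F[1-2] = -1101.6308 N (compression)
  F[1-3] = -1694.9425 N (compression)
  F[2-3] = +1852.2302 N (tension)
  F[2-4] = +1007.5776 N (tension)
  F[3-4] = -2168.0811 N (compression)
  Rx@0 = -3541.3800 N
  Ry@0 = -550.0500 N
  Ry@4 = +1919.7300 N

609.133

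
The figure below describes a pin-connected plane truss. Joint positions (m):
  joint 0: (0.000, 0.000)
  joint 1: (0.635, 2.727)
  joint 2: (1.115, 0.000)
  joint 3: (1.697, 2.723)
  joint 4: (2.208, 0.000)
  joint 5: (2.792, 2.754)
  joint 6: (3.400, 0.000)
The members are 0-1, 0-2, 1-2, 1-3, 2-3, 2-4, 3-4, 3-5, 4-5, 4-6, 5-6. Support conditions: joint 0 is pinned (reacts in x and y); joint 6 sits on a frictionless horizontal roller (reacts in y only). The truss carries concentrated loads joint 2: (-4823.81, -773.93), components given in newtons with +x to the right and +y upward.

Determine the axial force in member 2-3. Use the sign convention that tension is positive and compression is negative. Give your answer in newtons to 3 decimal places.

N=7 nodes, M=11 members, R=3 reactions → 2N=14, M+R=14
member 0 (0-1): L=2.8000, (cx,cy)=(0.2268,0.9739)
member 1 (0-2): L=1.1150, (cx,cy)=(1.0000,0.0000)
member 2 (1-2): L=2.7689, (cx,cy)=(0.1734,-0.9849)
member 3 (1-3): L=1.0620, (cx,cy)=(1.0000,-0.0038)
member 4 (2-3): L=2.7845, (cx,cy)=(0.2090,0.9779)
member 5 (2-4): L=1.0930, (cx,cy)=(1.0000,0.0000)
member 6 (3-4): L=2.7705, (cx,cy)=(0.1844,-0.9828)
member 7 (3-5): L=1.0954, (cx,cy)=(0.9996,0.0283)
member 8 (4-5): L=2.8152, (cx,cy)=(0.2074,0.9782)
member 9 (4-6): L=1.1920, (cx,cy)=(1.0000,0.0000)
member 10 (5-6): L=2.8203, (cx,cy)=(0.2156,-0.9765)
solve A·x = −loads:
  F[0-1] = -534.0416 N (compression)
  F[0-2] = -4702.6951 N (compression)
  F[1-2] = +528.9362 N (tension)
  F[1-3] = -212.8089 N (compression)
  F[2-3] = +258.7163 N (tension)
  F[2-4] = +158.7321 N (tension)
  F[3-4] = -261.4173 N (compression)
  F[3-5] = -110.5603 N (compression)
  F[4-5] = +262.6455 N (tension)
  F[4-6] = +56.0321 N (tension)
  F[5-6] = -259.9150 N (compression)
  Rx@0 = +4823.8100 N
  Ry@0 = +520.1265 N
  Ry@6 = +253.8035 N

258.716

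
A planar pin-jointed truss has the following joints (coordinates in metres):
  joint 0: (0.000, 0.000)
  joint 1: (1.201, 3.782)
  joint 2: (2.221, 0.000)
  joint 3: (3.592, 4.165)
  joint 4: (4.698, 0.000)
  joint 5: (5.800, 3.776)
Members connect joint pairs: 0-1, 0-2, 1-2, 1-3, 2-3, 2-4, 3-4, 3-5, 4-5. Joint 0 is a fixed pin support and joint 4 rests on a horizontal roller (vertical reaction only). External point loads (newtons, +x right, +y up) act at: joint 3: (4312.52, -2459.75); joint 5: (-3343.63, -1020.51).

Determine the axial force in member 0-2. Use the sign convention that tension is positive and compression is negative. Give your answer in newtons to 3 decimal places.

716.074

N=6 nodes, M=9 members, R=3 reactions → 2N=12, M+R=12
member 0 (0-1): L=3.9681, (cx,cy)=(0.3027,0.9531)
member 1 (0-2): L=2.2210, (cx,cy)=(1.0000,0.0000)
member 2 (1-2): L=3.9171, (cx,cy)=(0.2604,-0.9655)
member 3 (1-3): L=2.4215, (cx,cy)=(0.9874,0.1582)
member 4 (2-3): L=4.3848, (cx,cy)=(0.3127,0.9499)
member 5 (2-4): L=2.4770, (cx,cy)=(1.0000,0.0000)
member 6 (3-4): L=4.3093, (cx,cy)=(0.2567,-0.9665)
member 7 (3-5): L=2.2420, (cx,cy)=(0.9848,-0.1735)
member 8 (4-5): L=3.9335, (cx,cy)=(0.2802,0.9600)
solve A·x = −loads:
  F[0-1] = +835.3075 N (tension)
  F[0-2] = +716.0736 N (tension)
  F[1-2] = -750.2210 N (compression)
  F[1-3] = +453.8833 N (tension)
  F[2-3] = +762.5736 N (tension)
  F[2-4] = +282.2878 N (tension)
  F[3-4] = -2840.6699 N (compression)
  F[3-5] = -2941.4692 N (compression)
  F[4-5] = -1594.7329 N (compression)
  Rx@0 = -968.8900 N
  Ry@0 = -796.1297 N
  Ry@4 = +4276.3897 N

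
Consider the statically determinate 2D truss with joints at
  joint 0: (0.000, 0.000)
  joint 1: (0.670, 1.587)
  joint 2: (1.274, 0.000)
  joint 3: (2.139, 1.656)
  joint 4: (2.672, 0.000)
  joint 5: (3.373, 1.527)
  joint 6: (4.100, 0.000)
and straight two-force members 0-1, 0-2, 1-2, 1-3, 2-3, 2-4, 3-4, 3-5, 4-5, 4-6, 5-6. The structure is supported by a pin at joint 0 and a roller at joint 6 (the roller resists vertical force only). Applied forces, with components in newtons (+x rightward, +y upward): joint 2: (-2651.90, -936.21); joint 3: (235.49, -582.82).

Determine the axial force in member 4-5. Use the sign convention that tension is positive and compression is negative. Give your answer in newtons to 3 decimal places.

688.496

N=7 nodes, M=11 members, R=3 reactions → 2N=14, M+R=14
member 0 (0-1): L=1.7226, (cx,cy)=(0.3889,0.9213)
member 1 (0-2): L=1.2740, (cx,cy)=(1.0000,0.0000)
member 2 (1-2): L=1.6981, (cx,cy)=(0.3557,-0.9346)
member 3 (1-3): L=1.4706, (cx,cy)=(0.9989,0.0469)
member 4 (2-3): L=1.8683, (cx,cy)=(0.4630,0.8864)
member 5 (2-4): L=1.3980, (cx,cy)=(1.0000,0.0000)
member 6 (3-4): L=1.7397, (cx,cy)=(0.3064,-0.9519)
member 7 (3-5): L=1.2407, (cx,cy)=(0.9946,-0.1040)
member 8 (4-5): L=1.6802, (cx,cy)=(0.4172,0.9088)
member 9 (4-6): L=1.4280, (cx,cy)=(1.0000,0.0000)
member 10 (5-6): L=1.6912, (cx,cy)=(0.4299,-0.9029)
solve A·x = −loads:
  F[0-1] = -899.7898 N (compression)
  F[0-2] = -2066.4465 N (compression)
  F[1-2] = +854.0936 N (tension)
  F[1-3] = -654.4866 N (compression)
  F[2-3] = +155.6632 N (tension)
  F[2-4] = +817.1859 N (tension)
  F[3-4] = -657.3241 N (compression)
  F[3-5] = -619.1497 N (compression)
  F[4-5] = +688.4959 N (tension)
  F[4-6] = +328.5481 N (tension)
  F[5-6] = -764.3058 N (compression)
  Rx@0 = +2416.4100 N
  Ry@0 = +828.9434 N
  Ry@6 = +690.0866 N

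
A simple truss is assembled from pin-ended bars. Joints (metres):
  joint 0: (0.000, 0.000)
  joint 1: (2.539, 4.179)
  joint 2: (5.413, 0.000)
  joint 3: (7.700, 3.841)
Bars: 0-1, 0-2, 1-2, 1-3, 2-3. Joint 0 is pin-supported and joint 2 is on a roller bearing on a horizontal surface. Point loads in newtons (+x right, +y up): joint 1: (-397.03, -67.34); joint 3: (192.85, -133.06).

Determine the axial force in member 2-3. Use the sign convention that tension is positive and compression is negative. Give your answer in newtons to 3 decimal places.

N=4 nodes, M=5 members, R=3 reactions → 2N=8, M+R=8
member 0 (0-1): L=4.8898, (cx,cy)=(0.5192,0.8546)
member 1 (0-2): L=5.4130, (cx,cy)=(1.0000,0.0000)
member 2 (1-2): L=5.0719, (cx,cy)=(0.5667,-0.8240)
member 3 (1-3): L=5.1721, (cx,cy)=(0.9979,-0.0654)
member 4 (2-3): L=4.4703, (cx,cy)=(0.5116,0.8592)
solve A·x = −loads:
  F[0-1] = -174.5915 N (compression)
  F[0-2] = -113.5252 N (compression)
  F[1-2] = +78.5492 N (tension)
  F[1-3] = +262.4260 N (tension)
  F[2-3] = -134.9008 N (compression)
  Rx@0 = +204.1800 N
  Ry@0 = +149.2109 N
  Ry@2 = +51.1891 N

-134.901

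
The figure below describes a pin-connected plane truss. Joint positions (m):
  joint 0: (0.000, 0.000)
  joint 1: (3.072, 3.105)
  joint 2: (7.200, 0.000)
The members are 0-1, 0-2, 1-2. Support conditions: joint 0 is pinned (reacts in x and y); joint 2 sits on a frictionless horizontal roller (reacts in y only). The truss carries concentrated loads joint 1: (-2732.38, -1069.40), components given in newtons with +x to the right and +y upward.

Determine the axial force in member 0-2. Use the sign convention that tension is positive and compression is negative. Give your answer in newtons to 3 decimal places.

-959.958

N=3 nodes, M=3 members, R=3 reactions → 2N=6, M+R=6
member 0 (0-1): L=4.3679, (cx,cy)=(0.7033,0.7109)
member 1 (0-2): L=7.2000, (cx,cy)=(1.0000,0.0000)
member 2 (1-2): L=5.1654, (cx,cy)=(0.7992,-0.6011)
solve A·x = −loads:
  F[0-1] = -2520.0821 N (compression)
  F[0-2] = -959.9581 N (compression)
  F[1-2] = +1201.2046 N (tension)
  Rx@0 = +2732.3800 N
  Ry@0 = +1791.4615 N
  Ry@2 = -722.0615 N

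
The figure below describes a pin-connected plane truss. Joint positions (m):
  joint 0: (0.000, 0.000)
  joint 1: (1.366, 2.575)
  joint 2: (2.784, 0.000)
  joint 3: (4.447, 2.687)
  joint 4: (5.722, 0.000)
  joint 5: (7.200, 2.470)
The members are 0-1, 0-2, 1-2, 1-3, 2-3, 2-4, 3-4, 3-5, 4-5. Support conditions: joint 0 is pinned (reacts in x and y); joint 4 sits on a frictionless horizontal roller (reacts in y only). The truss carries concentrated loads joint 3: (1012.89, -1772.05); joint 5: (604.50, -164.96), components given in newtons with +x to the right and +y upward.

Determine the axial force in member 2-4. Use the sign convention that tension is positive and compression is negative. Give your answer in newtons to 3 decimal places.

N=6 nodes, M=9 members, R=3 reactions → 2N=12, M+R=12
member 0 (0-1): L=2.9149, (cx,cy)=(0.4686,0.8834)
member 1 (0-2): L=2.7840, (cx,cy)=(1.0000,0.0000)
member 2 (1-2): L=2.9396, (cx,cy)=(0.4824,-0.8760)
member 3 (1-3): L=3.0830, (cx,cy)=(0.9993,0.0363)
member 4 (2-3): L=3.1600, (cx,cy)=(0.5263,0.8503)
member 5 (2-4): L=2.9380, (cx,cy)=(1.0000,0.0000)
member 6 (3-4): L=2.9742, (cx,cy)=(0.4287,-0.9035)
member 7 (3-5): L=2.7615, (cx,cy)=(0.9969,-0.0786)
member 8 (4-5): L=2.8784, (cx,cy)=(0.5135,0.8581)
solve A·x = −loads:
  F[0-1] = +435.0721 N (tension)
  F[0-2] = +1413.5028 N (tension)
  F[1-2] = -421.8570 N (compression)
  F[1-3] = +407.6498 N (tension)
  F[2-3] = +434.5800 N (tension)
  F[2-4] = +981.3040 N (tension)
  F[3-4] = -2445.4292 N (compression)
  F[3-5] = +673.6180 N (tension)
  F[4-5] = -130.5522 N (compression)
  Rx@0 = -1617.3900 N
  Ry@0 = -384.3407 N
  Ry@4 = +2321.3507 N

981.304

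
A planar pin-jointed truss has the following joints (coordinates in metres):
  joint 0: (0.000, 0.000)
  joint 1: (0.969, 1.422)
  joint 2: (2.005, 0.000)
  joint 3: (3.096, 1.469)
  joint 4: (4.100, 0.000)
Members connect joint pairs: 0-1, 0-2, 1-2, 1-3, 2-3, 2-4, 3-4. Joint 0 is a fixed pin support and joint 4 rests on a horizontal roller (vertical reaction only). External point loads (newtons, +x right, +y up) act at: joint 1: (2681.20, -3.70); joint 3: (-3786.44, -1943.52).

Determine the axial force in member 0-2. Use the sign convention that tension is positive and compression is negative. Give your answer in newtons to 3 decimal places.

N=5 nodes, M=7 members, R=3 reactions → 2N=10, M+R=10
member 0 (0-1): L=1.7208, (cx,cy)=(0.5631,0.8264)
member 1 (0-2): L=2.0050, (cx,cy)=(1.0000,0.0000)
member 2 (1-2): L=1.7594, (cx,cy)=(0.5888,-0.8082)
member 3 (1-3): L=2.1275, (cx,cy)=(0.9998,0.0221)
member 4 (2-3): L=1.8298, (cx,cy)=(0.5962,0.8028)
member 5 (2-4): L=2.0950, (cx,cy)=(1.0000,0.0000)
member 6 (3-4): L=1.7793, (cx,cy)=(0.5643,-0.8256)
solve A·x = −loads:
  F[0-1] = -1095.7328 N (compression)
  F[0-2] = -488.2105 N (compression)
  F[1-2] = +1009.3146 N (tension)
  F[1-3] = -3893.5120 N (compression)
  F[2-3] = -1016.1452 N (compression)
  F[2-4] = +711.9816 N (tension)
  F[3-4] = -1261.7953 N (compression)
  Rx@0 = +1105.2400 N
  Ry@0 = +905.4860 N
  Ry@4 = +1041.7340 N

-488.210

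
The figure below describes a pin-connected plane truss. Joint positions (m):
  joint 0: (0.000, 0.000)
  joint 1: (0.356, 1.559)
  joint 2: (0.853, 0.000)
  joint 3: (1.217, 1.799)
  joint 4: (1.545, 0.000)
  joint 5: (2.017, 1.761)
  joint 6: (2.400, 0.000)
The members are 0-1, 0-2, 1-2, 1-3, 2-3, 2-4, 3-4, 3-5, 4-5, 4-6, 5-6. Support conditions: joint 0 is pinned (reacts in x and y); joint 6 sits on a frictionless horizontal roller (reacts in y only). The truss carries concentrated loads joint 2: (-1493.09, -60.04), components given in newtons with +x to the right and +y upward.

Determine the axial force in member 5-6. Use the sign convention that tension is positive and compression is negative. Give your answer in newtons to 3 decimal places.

N=7 nodes, M=11 members, R=3 reactions → 2N=14, M+R=14
member 0 (0-1): L=1.5991, (cx,cy)=(0.2226,0.9749)
member 1 (0-2): L=0.8530, (cx,cy)=(1.0000,0.0000)
member 2 (1-2): L=1.6363, (cx,cy)=(0.3037,-0.9528)
member 3 (1-3): L=0.8938, (cx,cy)=(0.9633,0.2685)
member 4 (2-3): L=1.8355, (cx,cy)=(0.1983,0.9801)
member 5 (2-4): L=0.6920, (cx,cy)=(1.0000,0.0000)
member 6 (3-4): L=1.8287, (cx,cy)=(0.1794,-0.9838)
member 7 (3-5): L=0.8009, (cx,cy)=(0.9989,-0.0474)
member 8 (4-5): L=1.8232, (cx,cy)=(0.2589,0.9659)
member 9 (4-6): L=0.8550, (cx,cy)=(1.0000,0.0000)
member 10 (5-6): L=1.8022, (cx,cy)=(0.2125,-0.9772)
solve A·x = −loads:
  F[0-1] = -39.6970 N (compression)
  F[0-2] = -1484.2526 N (compression)
  F[1-2] = +34.9303 N (tension)
  F[1-3] = -20.1882 N (compression)
  F[2-3] = +27.3022 N (tension)
  F[2-4] = +14.0324 N (tension)
  F[3-4] = -21.1970 N (compression)
  F[3-5] = -10.2419 N (compression)
  F[4-5] = +21.5893 N (tension)
  F[4-6] = +4.6411 N (tension)
  F[5-6] = -21.8381 N (compression)
  Rx@0 = +1493.0900 N
  Ry@0 = +38.7008 N
  Ry@6 = +21.3392 N

-21.838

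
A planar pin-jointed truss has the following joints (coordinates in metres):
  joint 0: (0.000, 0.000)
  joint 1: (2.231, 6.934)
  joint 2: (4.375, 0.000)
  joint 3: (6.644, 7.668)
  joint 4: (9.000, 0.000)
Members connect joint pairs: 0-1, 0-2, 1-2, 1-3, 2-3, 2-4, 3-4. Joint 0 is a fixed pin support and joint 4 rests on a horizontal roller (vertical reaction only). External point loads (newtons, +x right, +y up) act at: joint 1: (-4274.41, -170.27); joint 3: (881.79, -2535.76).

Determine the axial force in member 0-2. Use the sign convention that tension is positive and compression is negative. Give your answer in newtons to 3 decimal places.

N=5 nodes, M=7 members, R=3 reactions → 2N=10, M+R=10
member 0 (0-1): L=7.2841, (cx,cy)=(0.3063,0.9519)
member 1 (0-2): L=4.3750, (cx,cy)=(1.0000,0.0000)
member 2 (1-2): L=7.2579, (cx,cy)=(0.2954,-0.9554)
member 3 (1-3): L=4.4736, (cx,cy)=(0.9864,0.1641)
member 4 (2-3): L=7.9967, (cx,cy)=(0.2837,0.9589)
member 5 (2-4): L=4.6250, (cx,cy)=(1.0000,0.0000)
member 6 (3-4): L=8.0218, (cx,cy)=(0.2937,-0.9559)
solve A·x = −loads:
  F[0-1] = -3502.0884 N (compression)
  F[0-2] = -2319.9839 N (compression)
  F[1-2] = +3679.4680 N (tension)
  F[1-3] = +2143.9043 N (tension)
  F[2-3] = -3665.9332 N (compression)
  F[2-4] = -192.8761 N (compression)
  F[3-4] = +656.7105 N (tension)
  Rx@0 = +3392.6200 N
  Ry@0 = +3333.7779 N
  Ry@4 = -627.7479 N

-2319.984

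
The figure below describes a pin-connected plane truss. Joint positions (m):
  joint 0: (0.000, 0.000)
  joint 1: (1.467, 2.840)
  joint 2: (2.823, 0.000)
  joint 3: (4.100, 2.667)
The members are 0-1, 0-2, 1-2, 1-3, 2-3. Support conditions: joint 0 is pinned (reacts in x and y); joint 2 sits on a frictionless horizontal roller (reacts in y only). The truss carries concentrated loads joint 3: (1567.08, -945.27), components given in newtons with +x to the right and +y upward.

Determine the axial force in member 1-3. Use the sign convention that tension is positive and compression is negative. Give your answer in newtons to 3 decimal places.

N=4 nodes, M=5 members, R=3 reactions → 2N=8, M+R=8
member 0 (0-1): L=3.1965, (cx,cy)=(0.4589,0.8885)
member 1 (0-2): L=2.8230, (cx,cy)=(1.0000,0.0000)
member 2 (1-2): L=3.1471, (cx,cy)=(0.4309,-0.9024)
member 3 (1-3): L=2.6387, (cx,cy)=(0.9978,-0.0656)
member 4 (2-3): L=2.9570, (cx,cy)=(0.4319,0.9019)
solve A·x = −loads:
  F[0-1] = +2147.6068 N (tension)
  F[0-2] = +581.4622 N (tension)
  F[1-2] = -2256.9871 N (compression)
  F[1-3] = +1962.3096 N (tension)
  F[2-3] = -905.3986 N (compression)
  Rx@0 = -1567.0800 N
  Ry@0 = -1908.0808 N
  Ry@2 = +2853.3508 N

1962.310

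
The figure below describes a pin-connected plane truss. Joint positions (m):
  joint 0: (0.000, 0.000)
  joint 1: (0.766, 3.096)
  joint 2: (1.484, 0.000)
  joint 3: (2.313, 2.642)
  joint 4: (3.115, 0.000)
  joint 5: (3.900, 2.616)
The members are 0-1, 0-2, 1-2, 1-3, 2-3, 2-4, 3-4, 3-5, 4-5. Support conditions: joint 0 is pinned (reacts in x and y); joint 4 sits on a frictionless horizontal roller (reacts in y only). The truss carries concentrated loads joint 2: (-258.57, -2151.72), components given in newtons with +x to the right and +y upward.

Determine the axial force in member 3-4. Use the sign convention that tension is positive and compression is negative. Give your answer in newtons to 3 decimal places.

N=6 nodes, M=9 members, R=3 reactions → 2N=12, M+R=12
member 0 (0-1): L=3.1894, (cx,cy)=(0.2402,0.9707)
member 1 (0-2): L=1.4840, (cx,cy)=(1.0000,0.0000)
member 2 (1-2): L=3.1782, (cx,cy)=(0.2259,-0.9741)
member 3 (1-3): L=1.6122, (cx,cy)=(0.9595,-0.2816)
member 4 (2-3): L=2.7690, (cx,cy)=(0.2994,0.9541)
member 5 (2-4): L=1.6310, (cx,cy)=(1.0000,0.0000)
member 6 (3-4): L=2.7610, (cx,cy)=(0.2905,-0.9569)
member 7 (3-5): L=1.5872, (cx,cy)=(0.9999,-0.0164)
member 8 (4-5): L=2.7312, (cx,cy)=(0.2874,0.9578)
solve A·x = −loads:
  F[0-1] = -1160.6019 N (compression)
  F[0-2] = +20.1765 N (tension)
  F[1-2] = +1331.1003 N (tension)
  F[1-3] = -603.9019 N (compression)
  F[2-3] = +896.1368 N (tension)
  F[2-4] = +311.1739 N (tension)
  F[3-4] = -1071.2781 N (compression)
  F[3-5] = -0.0000 N (tension)
  F[4-5] = +0.0000 N (tension)
  Rx@0 = +258.5700 N
  Ry@0 = +1126.6309 N
  Ry@4 = +1025.0891 N

-1071.278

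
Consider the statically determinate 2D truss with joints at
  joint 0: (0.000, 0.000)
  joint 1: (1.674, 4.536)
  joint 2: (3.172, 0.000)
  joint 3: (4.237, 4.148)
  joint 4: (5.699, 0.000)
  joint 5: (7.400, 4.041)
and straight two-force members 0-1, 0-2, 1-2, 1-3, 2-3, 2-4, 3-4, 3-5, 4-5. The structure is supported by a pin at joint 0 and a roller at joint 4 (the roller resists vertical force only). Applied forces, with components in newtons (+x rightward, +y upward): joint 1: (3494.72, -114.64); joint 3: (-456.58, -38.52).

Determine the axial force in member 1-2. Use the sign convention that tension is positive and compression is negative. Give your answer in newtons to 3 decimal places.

-2301.034

N=6 nodes, M=9 members, R=3 reactions → 2N=12, M+R=12
member 0 (0-1): L=4.8350, (cx,cy)=(0.3462,0.9382)
member 1 (0-2): L=3.1720, (cx,cy)=(1.0000,0.0000)
member 2 (1-2): L=4.7770, (cx,cy)=(0.3136,-0.9496)
member 3 (1-3): L=2.5922, (cx,cy)=(0.9887,-0.1497)
member 4 (2-3): L=4.2825, (cx,cy)=(0.2487,0.9686)
member 5 (2-4): L=2.5270, (cx,cy)=(1.0000,0.0000)
member 6 (3-4): L=4.3981, (cx,cy)=(0.3324,-0.9431)
member 7 (3-5): L=3.1648, (cx,cy)=(0.9994,-0.0338)
member 8 (4-5): L=4.3844, (cx,cy)=(0.3880,0.9217)
solve A·x = −loads:
  F[0-1] = +2513.8574 N (tension)
  F[0-2] = +2167.7851 N (tension)
  F[1-2] = -2301.0344 N (compression)
  F[1-3] = -1924.4663 N (compression)
  F[2-3] = +2255.8356 N (tension)
  F[2-4] = +885.2153 N (tension)
  F[3-4] = -2662.9767 N (compression)
  F[3-5] = -0.0000 N (compression)
  F[4-5] = +0.0000 N (tension)
  Rx@0 = -3038.1400 N
  Ry@0 = -2358.3811 N
  Ry@4 = +2511.5411 N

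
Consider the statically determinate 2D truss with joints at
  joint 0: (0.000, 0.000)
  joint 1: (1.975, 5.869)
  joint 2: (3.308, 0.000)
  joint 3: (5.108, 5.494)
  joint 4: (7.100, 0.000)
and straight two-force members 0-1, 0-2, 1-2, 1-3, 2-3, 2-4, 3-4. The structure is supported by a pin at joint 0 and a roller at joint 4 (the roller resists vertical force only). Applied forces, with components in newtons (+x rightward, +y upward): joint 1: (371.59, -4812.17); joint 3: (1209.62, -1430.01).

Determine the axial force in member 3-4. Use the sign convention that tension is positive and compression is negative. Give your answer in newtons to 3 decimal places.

N=5 nodes, M=7 members, R=3 reactions → 2N=10, M+R=10
member 0 (0-1): L=6.1924, (cx,cy)=(0.3189,0.9478)
member 1 (0-2): L=3.3080, (cx,cy)=(1.0000,0.0000)
member 2 (1-2): L=6.0185, (cx,cy)=(0.2215,-0.9752)
member 3 (1-3): L=3.1554, (cx,cy)=(0.9929,-0.1188)
member 4 (2-3): L=5.7814, (cx,cy)=(0.3113,0.9503)
member 5 (2-4): L=3.7920, (cx,cy)=(1.0000,0.0000)
member 6 (3-4): L=5.8440, (cx,cy)=(0.3409,-0.9401)
solve A·x = −loads:
  F[0-1] = -2776.6196 N (compression)
  F[0-2] = +2466.7836 N (tension)
  F[1-2] = -2139.9642 N (compression)
  F[1-3] = -788.7847 N (compression)
  F[2-3] = +2195.9624 N (tension)
  F[2-4] = +1309.1106 N (tension)
  F[3-4] = -3840.5703 N (compression)
  Rx@0 = -1581.2100 N
  Ry@0 = +2631.6109 N
  Ry@4 = +3610.5691 N

-3840.570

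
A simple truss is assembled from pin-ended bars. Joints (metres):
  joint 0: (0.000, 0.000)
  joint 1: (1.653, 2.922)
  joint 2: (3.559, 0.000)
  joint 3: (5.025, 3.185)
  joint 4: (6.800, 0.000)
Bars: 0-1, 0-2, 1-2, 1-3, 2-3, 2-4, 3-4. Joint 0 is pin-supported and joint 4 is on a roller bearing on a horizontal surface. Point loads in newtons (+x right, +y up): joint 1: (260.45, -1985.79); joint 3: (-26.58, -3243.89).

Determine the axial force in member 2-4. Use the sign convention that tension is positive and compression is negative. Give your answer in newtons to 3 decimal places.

N=5 nodes, M=7 members, R=3 reactions → 2N=10, M+R=10
member 0 (0-1): L=3.3572, (cx,cy)=(0.4924,0.8704)
member 1 (0-2): L=3.5590, (cx,cy)=(1.0000,0.0000)
member 2 (1-2): L=3.4887, (cx,cy)=(0.5463,-0.8376)
member 3 (1-3): L=3.3822, (cx,cy)=(0.9970,0.0778)
member 4 (2-3): L=3.5062, (cx,cy)=(0.4181,0.9084)
member 5 (2-4): L=3.2410, (cx,cy)=(1.0000,0.0000)
member 6 (3-4): L=3.6462, (cx,cy)=(0.4868,-0.8735)
solve A·x = −loads:
  F[0-1] = -2585.4822 N (compression)
  F[0-2] = +1506.9126 N (tension)
  F[1-2] = +164.6897 N (tension)
  F[1-3] = -1628.3993 N (compression)
  F[2-3] = -151.8488 N (compression)
  F[2-4] = +1660.3795 N (tension)
  F[3-4] = -3410.7565 N (compression)
  Rx@0 = -233.8700 N
  Ry@0 = +2250.3512 N
  Ry@4 = +2979.3288 N

1660.379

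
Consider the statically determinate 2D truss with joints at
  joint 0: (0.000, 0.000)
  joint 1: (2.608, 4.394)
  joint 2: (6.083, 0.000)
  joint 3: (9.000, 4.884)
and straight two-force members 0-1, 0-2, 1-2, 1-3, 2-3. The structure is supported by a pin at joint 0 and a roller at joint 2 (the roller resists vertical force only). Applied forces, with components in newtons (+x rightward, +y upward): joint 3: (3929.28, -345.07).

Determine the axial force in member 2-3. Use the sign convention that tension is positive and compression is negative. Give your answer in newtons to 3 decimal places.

N=4 nodes, M=5 members, R=3 reactions → 2N=8, M+R=8
member 0 (0-1): L=5.1097, (cx,cy)=(0.5104,0.8599)
member 1 (0-2): L=6.0830, (cx,cy)=(1.0000,0.0000)
member 2 (1-2): L=5.6020, (cx,cy)=(0.6203,-0.7844)
member 3 (1-3): L=6.4108, (cx,cy)=(0.9971,0.0764)
member 4 (2-3): L=5.6888, (cx,cy)=(0.5128,0.8585)
solve A·x = −loads:
  F[0-1] = +3861.0640 N (tension)
  F[0-2] = +1958.5810 N (tension)
  F[1-2] = -3809.5452 N (compression)
  F[1-3] = +4346.5118 N (tension)
  F[2-3] = -788.8965 N (compression)
  Rx@0 = -3929.2800 N
  Ry@0 = -3320.2651 N
  Ry@2 = +3665.3351 N

-788.896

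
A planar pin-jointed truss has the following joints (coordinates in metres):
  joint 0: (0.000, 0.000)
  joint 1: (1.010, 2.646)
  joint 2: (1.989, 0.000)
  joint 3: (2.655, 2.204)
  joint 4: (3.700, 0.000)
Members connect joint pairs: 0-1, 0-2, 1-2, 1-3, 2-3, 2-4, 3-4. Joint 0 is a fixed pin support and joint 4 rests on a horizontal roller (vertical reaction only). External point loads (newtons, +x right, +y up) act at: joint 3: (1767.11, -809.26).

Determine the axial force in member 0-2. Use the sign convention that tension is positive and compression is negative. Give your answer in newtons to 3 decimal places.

1452.558

N=5 nodes, M=7 members, R=3 reactions → 2N=10, M+R=10
member 0 (0-1): L=2.8322, (cx,cy)=(0.3566,0.9343)
member 1 (0-2): L=1.9890, (cx,cy)=(1.0000,0.0000)
member 2 (1-2): L=2.8213, (cx,cy)=(0.3470,-0.9379)
member 3 (1-3): L=1.7033, (cx,cy)=(0.9657,-0.2595)
member 4 (2-3): L=2.3024, (cx,cy)=(0.2893,0.9573)
member 5 (2-4): L=1.7110, (cx,cy)=(1.0000,0.0000)
member 6 (3-4): L=2.4392, (cx,cy)=(0.4284,-0.9036)
solve A·x = −loads:
  F[0-1] = +882.0561 N (tension)
  F[0-2] = +1452.5583 N (tension)
  F[1-2] = -1075.7187 N (compression)
  F[1-3] = +712.2255 N (tension)
  F[2-3] = +1053.9330 N (tension)
  F[2-4] = +774.4205 N (tension)
  F[3-4] = -1807.6149 N (compression)
  Rx@0 = -1767.1100 N
  Ry@0 = -824.0632 N
  Ry@4 = +1633.3232 N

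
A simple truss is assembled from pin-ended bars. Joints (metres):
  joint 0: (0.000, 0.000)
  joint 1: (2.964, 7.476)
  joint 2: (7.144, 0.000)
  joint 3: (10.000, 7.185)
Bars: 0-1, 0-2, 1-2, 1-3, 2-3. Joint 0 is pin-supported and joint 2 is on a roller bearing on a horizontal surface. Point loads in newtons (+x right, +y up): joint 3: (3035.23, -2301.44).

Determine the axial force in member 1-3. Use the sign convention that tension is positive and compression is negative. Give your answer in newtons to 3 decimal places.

N=4 nodes, M=5 members, R=3 reactions → 2N=8, M+R=8
member 0 (0-1): L=8.0421, (cx,cy)=(0.3686,0.9296)
member 1 (0-2): L=7.1440, (cx,cy)=(1.0000,0.0000)
member 2 (1-2): L=8.5652, (cx,cy)=(0.4880,-0.8728)
member 3 (1-3): L=7.0420, (cx,cy)=(0.9991,-0.0413)
member 4 (2-3): L=7.7318, (cx,cy)=(0.3694,0.9293)
solve A·x = −loads:
  F[0-1] = +4273.5493 N (tension)
  F[0-2] = +1460.1748 N (tension)
  F[1-2] = -4735.6591 N (compression)
  F[1-3] = +3889.4748 N (tension)
  F[2-3] = -2303.6328 N (compression)
  Rx@0 = -3035.2300 N
  Ry@0 = -3972.7100 N
  Ry@2 = +6274.1500 N

3889.475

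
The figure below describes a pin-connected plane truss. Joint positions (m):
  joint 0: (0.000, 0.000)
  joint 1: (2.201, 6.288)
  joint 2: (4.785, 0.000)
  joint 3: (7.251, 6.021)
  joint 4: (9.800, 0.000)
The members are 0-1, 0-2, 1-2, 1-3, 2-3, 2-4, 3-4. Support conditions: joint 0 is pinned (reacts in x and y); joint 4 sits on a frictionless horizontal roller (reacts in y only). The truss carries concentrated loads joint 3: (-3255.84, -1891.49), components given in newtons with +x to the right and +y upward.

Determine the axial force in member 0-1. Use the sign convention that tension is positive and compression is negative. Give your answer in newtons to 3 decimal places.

-2640.601

N=5 nodes, M=7 members, R=3 reactions → 2N=10, M+R=10
member 0 (0-1): L=6.6621, (cx,cy)=(0.3304,0.9438)
member 1 (0-2): L=4.7850, (cx,cy)=(1.0000,0.0000)
member 2 (1-2): L=6.7982, (cx,cy)=(0.3801,-0.9249)
member 3 (1-3): L=5.0571, (cx,cy)=(0.9986,-0.0528)
member 4 (2-3): L=6.5064, (cx,cy)=(0.3790,0.9254)
member 5 (2-4): L=5.0150, (cx,cy)=(1.0000,0.0000)
member 6 (3-4): L=6.5383, (cx,cy)=(0.3899,-0.9209)
solve A·x = −loads:
  F[0-1] = -2640.6010 N (compression)
  F[0-2] = -2383.4457 N (compression)
  F[1-2] = +2805.3868 N (tension)
  F[1-3] = -1941.4259 N (compression)
  F[2-3] = -2804.0326 N (compression)
  F[2-4] = -254.3660 N (compression)
  F[3-4] = +652.4639 N (tension)
  Rx@0 = +3255.8400 N
  Ry@0 = +2492.3286 N
  Ry@4 = -600.8386 N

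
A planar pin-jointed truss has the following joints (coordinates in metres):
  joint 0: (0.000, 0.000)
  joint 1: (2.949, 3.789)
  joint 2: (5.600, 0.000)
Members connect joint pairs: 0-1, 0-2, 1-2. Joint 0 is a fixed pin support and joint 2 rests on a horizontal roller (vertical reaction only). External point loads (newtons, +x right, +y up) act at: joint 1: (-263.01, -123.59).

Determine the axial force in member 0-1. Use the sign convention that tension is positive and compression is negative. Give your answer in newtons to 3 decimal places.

-299.640

N=3 nodes, M=3 members, R=3 reactions → 2N=6, M+R=6
member 0 (0-1): L=4.8014, (cx,cy)=(0.6142,0.7892)
member 1 (0-2): L=5.6000, (cx,cy)=(1.0000,0.0000)
member 2 (1-2): L=4.6243, (cx,cy)=(0.5733,-0.8194)
solve A·x = −loads:
  F[0-1] = -299.6401 N (compression)
  F[0-2] = -78.9710 N (compression)
  F[1-2] = +137.7545 N (tension)
  Rx@0 = +263.0100 N
  Ry@0 = +236.4611 N
  Ry@2 = -112.8711 N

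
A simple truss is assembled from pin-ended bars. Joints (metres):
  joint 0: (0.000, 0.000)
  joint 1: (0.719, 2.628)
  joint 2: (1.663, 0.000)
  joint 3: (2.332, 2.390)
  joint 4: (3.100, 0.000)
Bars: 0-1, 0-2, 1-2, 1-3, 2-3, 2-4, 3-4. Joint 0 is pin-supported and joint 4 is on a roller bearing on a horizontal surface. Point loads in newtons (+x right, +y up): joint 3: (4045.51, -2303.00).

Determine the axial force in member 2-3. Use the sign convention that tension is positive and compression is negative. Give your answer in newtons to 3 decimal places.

2907.285

N=5 nodes, M=7 members, R=3 reactions → 2N=10, M+R=10
member 0 (0-1): L=2.7246, (cx,cy)=(0.2639,0.9646)
member 1 (0-2): L=1.6630, (cx,cy)=(1.0000,0.0000)
member 2 (1-2): L=2.7924, (cx,cy)=(0.3381,-0.9411)
member 3 (1-3): L=1.6305, (cx,cy)=(0.9893,-0.1460)
member 4 (2-3): L=2.4819, (cx,cy)=(0.2696,0.9630)
member 5 (2-4): L=1.4370, (cx,cy)=(1.0000,0.0000)
member 6 (3-4): L=2.5104, (cx,cy)=(0.3059,-0.9521)
solve A·x = −loads:
  F[0-1] = +2642.0646 N (tension)
  F[0-2] = +3348.2857 N (tension)
  F[1-2] = -2974.8149 N (compression)
  F[1-3] = +1721.3274 N (tension)
  F[2-3] = +2907.2847 N (tension)
  F[2-4] = +1558.9462 N (tension)
  F[3-4] = -5095.7309 N (compression)
  Rx@0 = -4045.5100 N
  Ry@0 = -2548.4080 N
  Ry@4 = +4851.4080 N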